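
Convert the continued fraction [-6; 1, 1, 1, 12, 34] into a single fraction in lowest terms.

a_0 = -6: -6/1
a_1 = 1: -5/1
a_2 = 1: -11/2
a_3 = 1: -16/3
a_4 = 12: -203/38
a_5 = 34: -6918/1295

-6918/1295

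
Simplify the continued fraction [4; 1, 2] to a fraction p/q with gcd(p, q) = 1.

14/3

a_0 = 4: 4/1
a_1 = 1: 5/1
a_2 = 2: 14/3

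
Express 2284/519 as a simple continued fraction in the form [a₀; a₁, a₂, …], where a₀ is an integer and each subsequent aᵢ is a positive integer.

[4; 2, 2, 51, 2]

2284 = 4·519 + 208, so a_0 = 4
519 = 2·208 + 103, so a_1 = 2
208 = 2·103 + 2, so a_2 = 2
103 = 51·2 + 1, so a_3 = 51
2 = 2·1 + 0, so a_4 = 2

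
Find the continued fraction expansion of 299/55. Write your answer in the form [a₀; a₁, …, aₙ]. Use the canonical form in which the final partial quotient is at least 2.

299 ÷ 55 → quotient 5, remainder 24
55 ÷ 24 → quotient 2, remainder 7
24 ÷ 7 → quotient 3, remainder 3
7 ÷ 3 → quotient 2, remainder 1
3 ÷ 1 → quotient 3, remainder 0

[5; 2, 3, 2, 3]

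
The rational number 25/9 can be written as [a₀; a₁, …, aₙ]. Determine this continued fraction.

⌊25/9⌋ = 2, remainder 7
⌊9/7⌋ = 1, remainder 2
⌊7/2⌋ = 3, remainder 1
⌊2/1⌋ = 2, remainder 0

[2; 1, 3, 2]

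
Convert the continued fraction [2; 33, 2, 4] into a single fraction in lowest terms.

Start with 4.
2 + 1/(4/1) = 2 + 1/4 = 9/4
33 + 1/(9/4) = 33 + 4/9 = 301/9
2 + 1/(301/9) = 2 + 9/301 = 611/301

611/301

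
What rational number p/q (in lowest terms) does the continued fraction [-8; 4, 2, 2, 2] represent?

-412/53

Start with 2.
2 + 1/(2/1) = 2 + 1/2 = 5/2
2 + 1/(5/2) = 2 + 2/5 = 12/5
4 + 1/(12/5) = 4 + 5/12 = 53/12
-8 + 1/(53/12) = -8 + 12/53 = -412/53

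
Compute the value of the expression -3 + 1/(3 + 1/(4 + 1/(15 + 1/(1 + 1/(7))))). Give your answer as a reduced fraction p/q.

-4509/1675

Start with 7.
1 + 1/(7/1) = 1 + 1/7 = 8/7
15 + 1/(8/7) = 15 + 7/8 = 127/8
4 + 1/(127/8) = 4 + 8/127 = 516/127
3 + 1/(516/127) = 3 + 127/516 = 1675/516
-3 + 1/(1675/516) = -3 + 516/1675 = -4509/1675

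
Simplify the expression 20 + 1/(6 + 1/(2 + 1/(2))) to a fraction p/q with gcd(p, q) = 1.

645/32

Start with 2.
2 + 1/(2/1) = 2 + 1/2 = 5/2
6 + 1/(5/2) = 6 + 2/5 = 32/5
20 + 1/(32/5) = 20 + 5/32 = 645/32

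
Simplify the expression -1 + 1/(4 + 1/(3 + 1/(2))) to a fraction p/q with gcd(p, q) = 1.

-23/30

a_0 = -1: -1/1
a_1 = 4: -3/4
a_2 = 3: -10/13
a_3 = 2: -23/30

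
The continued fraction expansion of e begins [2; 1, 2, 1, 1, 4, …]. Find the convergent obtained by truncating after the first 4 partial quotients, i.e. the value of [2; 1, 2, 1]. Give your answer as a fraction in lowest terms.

11/4

a_0 = 2: 2/1
a_1 = 1: 3/1
a_2 = 2: 8/3
a_3 = 1: 11/4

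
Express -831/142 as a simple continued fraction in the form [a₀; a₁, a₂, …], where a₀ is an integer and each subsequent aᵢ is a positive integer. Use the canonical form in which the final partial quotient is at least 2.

[-6; 6, 1, 3, 5]

Run the Euclidean algorithm, recording each quotient:
⌊-831/142⌋ = -6, remainder 21
⌊142/21⌋ = 6, remainder 16
⌊21/16⌋ = 1, remainder 5
⌊16/5⌋ = 3, remainder 1
⌊5/1⌋ = 5, remainder 0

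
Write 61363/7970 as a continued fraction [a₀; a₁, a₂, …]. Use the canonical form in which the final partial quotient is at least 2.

Repeatedly divide and take the remainder:
61363 ÷ 7970 → quotient 7, remainder 5573
7970 ÷ 5573 → quotient 1, remainder 2397
5573 ÷ 2397 → quotient 2, remainder 779
2397 ÷ 779 → quotient 3, remainder 60
779 ÷ 60 → quotient 12, remainder 59
60 ÷ 59 → quotient 1, remainder 1
59 ÷ 1 → quotient 59, remainder 0

[7; 1, 2, 3, 12, 1, 59]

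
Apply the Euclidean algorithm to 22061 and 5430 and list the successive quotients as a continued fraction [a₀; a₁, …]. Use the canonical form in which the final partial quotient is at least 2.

22061 ÷ 5430 → quotient 4, remainder 341
5430 ÷ 341 → quotient 15, remainder 315
341 ÷ 315 → quotient 1, remainder 26
315 ÷ 26 → quotient 12, remainder 3
26 ÷ 3 → quotient 8, remainder 2
3 ÷ 2 → quotient 1, remainder 1
2 ÷ 1 → quotient 2, remainder 0

[4; 15, 1, 12, 8, 1, 2]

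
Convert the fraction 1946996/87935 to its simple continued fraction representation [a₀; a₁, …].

Repeatedly divide and take the remainder:
⌊1946996/87935⌋ = 22, remainder 12426
⌊87935/12426⌋ = 7, remainder 953
⌊12426/953⌋ = 13, remainder 37
⌊953/37⌋ = 25, remainder 28
⌊37/28⌋ = 1, remainder 9
⌊28/9⌋ = 3, remainder 1
⌊9/1⌋ = 9, remainder 0

[22; 7, 13, 25, 1, 3, 9]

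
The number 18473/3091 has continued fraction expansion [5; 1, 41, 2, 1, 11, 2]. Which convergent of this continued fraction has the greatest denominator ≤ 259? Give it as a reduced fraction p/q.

a_0 = 5: 5/1  (≤ bound)
a_1 = 1: 6/1  (≤ bound)
a_2 = 41: 251/42  (≤ bound)
a_3 = 2: 508/85  (≤ bound)
a_4 = 1: 759/127  (≤ bound)
a_5 = 11: 8857/1482  (> 259, stop)

759/127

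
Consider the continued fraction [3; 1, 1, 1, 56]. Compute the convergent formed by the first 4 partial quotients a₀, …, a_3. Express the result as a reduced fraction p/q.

11/3

a_0 = 3: 3/1
a_1 = 1: 4/1
a_2 = 1: 7/2
a_3 = 1: 11/3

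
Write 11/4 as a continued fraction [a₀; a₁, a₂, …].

11 = 2·4 + 3, so a_0 = 2
4 = 1·3 + 1, so a_1 = 1
3 = 3·1 + 0, so a_2 = 3

[2; 1, 3]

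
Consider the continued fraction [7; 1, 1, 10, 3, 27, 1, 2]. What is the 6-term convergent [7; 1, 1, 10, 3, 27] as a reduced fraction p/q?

13361/1776

Starting at the tail and folding back:
Start with 27.
3 + 1/(27/1) = 3 + 1/27 = 82/27
10 + 1/(82/27) = 10 + 27/82 = 847/82
1 + 1/(847/82) = 1 + 82/847 = 929/847
1 + 1/(929/847) = 1 + 847/929 = 1776/929
7 + 1/(1776/929) = 7 + 929/1776 = 13361/1776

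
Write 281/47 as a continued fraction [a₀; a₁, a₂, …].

[5; 1, 46]

281 ÷ 47 → quotient 5, remainder 46
47 ÷ 46 → quotient 1, remainder 1
46 ÷ 1 → quotient 46, remainder 0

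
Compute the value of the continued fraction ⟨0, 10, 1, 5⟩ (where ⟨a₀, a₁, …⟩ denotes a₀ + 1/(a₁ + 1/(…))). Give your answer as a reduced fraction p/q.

6/65

Build up convergents one term at a time:
a_0 = 0: 0/1
a_1 = 10: 1/10
a_2 = 1: 1/11
a_3 = 5: 6/65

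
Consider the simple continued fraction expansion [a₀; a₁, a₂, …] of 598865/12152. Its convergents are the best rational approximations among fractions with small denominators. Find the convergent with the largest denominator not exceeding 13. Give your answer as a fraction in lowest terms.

345/7

a_0 = 49: 49/1  (≤ bound)
a_1 = 3: 148/3  (≤ bound)
a_2 = 1: 197/4  (≤ bound)
a_3 = 1: 345/7  (≤ bound)
a_4 = 3: 1232/25  (> 13, stop)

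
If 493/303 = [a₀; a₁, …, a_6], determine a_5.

7

Repeatedly divide and take the remainder:
493 = 1·303 + 190, so a_0 = 1
303 = 1·190 + 113, so a_1 = 1
190 = 1·113 + 77, so a_2 = 1
113 = 1·77 + 36, so a_3 = 1
77 = 2·36 + 5, so a_4 = 2
36 = 7·5 + 1, so a_5 = 7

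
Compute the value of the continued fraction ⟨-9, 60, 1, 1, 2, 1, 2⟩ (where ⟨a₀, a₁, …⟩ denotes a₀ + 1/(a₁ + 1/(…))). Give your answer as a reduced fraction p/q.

a_0 = -9: -9/1
a_1 = 60: -539/60
a_2 = 1: -548/61
a_3 = 1: -1087/121
a_4 = 2: -2722/303
a_5 = 1: -3809/424
a_6 = 2: -10340/1151

-10340/1151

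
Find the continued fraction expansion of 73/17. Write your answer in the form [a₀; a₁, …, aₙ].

[4; 3, 2, 2]

73 = 4·17 + 5, so a_0 = 4
17 = 3·5 + 2, so a_1 = 3
5 = 2·2 + 1, so a_2 = 2
2 = 2·1 + 0, so a_3 = 2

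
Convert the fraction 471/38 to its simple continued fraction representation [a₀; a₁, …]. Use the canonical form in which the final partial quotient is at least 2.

Repeatedly divide and take the remainder:
471 ÷ 38 → quotient 12, remainder 15
38 ÷ 15 → quotient 2, remainder 8
15 ÷ 8 → quotient 1, remainder 7
8 ÷ 7 → quotient 1, remainder 1
7 ÷ 1 → quotient 7, remainder 0

[12; 2, 1, 1, 7]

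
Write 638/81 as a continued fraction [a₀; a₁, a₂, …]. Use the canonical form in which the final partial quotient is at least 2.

[7; 1, 7, 10]

638 ÷ 81 → quotient 7, remainder 71
81 ÷ 71 → quotient 1, remainder 10
71 ÷ 10 → quotient 7, remainder 1
10 ÷ 1 → quotient 10, remainder 0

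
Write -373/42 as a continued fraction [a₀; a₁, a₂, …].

[-9; 8, 2, 2]

-373 ÷ 42 → quotient -9, remainder 5
42 ÷ 5 → quotient 8, remainder 2
5 ÷ 2 → quotient 2, remainder 1
2 ÷ 1 → quotient 2, remainder 0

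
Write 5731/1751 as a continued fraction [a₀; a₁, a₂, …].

5731 ÷ 1751 → quotient 3, remainder 478
1751 ÷ 478 → quotient 3, remainder 317
478 ÷ 317 → quotient 1, remainder 161
317 ÷ 161 → quotient 1, remainder 156
161 ÷ 156 → quotient 1, remainder 5
156 ÷ 5 → quotient 31, remainder 1
5 ÷ 1 → quotient 5, remainder 0

[3; 3, 1, 1, 1, 31, 5]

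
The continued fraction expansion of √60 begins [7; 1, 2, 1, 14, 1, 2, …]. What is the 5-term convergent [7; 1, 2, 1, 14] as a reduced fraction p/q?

457/59

a_0 = 7: 7/1
a_1 = 1: 8/1
a_2 = 2: 23/3
a_3 = 1: 31/4
a_4 = 14: 457/59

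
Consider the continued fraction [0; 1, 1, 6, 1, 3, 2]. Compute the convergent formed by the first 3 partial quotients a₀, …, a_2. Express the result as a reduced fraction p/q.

Start with 1.
1 + 1/(1/1) = 1 + 1/1 = 2/1
0 + 1/(2/1) = 0 + 1/2 = 1/2

1/2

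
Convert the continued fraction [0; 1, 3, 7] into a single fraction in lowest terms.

Start with 7.
3 + 1/(7/1) = 3 + 1/7 = 22/7
1 + 1/(22/7) = 1 + 7/22 = 29/22
0 + 1/(29/22) = 0 + 22/29 = 22/29

22/29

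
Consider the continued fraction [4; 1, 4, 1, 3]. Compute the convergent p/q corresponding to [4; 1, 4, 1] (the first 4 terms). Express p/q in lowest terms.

Start with 1.
4 + 1/(1/1) = 4 + 1/1 = 5/1
1 + 1/(5/1) = 1 + 1/5 = 6/5
4 + 1/(6/5) = 4 + 5/6 = 29/6

29/6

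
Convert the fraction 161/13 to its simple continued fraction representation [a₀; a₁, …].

[12; 2, 1, 1, 2]

161 ÷ 13 → quotient 12, remainder 5
13 ÷ 5 → quotient 2, remainder 3
5 ÷ 3 → quotient 1, remainder 2
3 ÷ 2 → quotient 1, remainder 1
2 ÷ 1 → quotient 2, remainder 0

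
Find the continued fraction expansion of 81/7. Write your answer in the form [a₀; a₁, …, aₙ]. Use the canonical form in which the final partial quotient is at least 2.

Repeatedly divide and take the remainder:
81 = 11·7 + 4, so a_0 = 11
7 = 1·4 + 3, so a_1 = 1
4 = 1·3 + 1, so a_2 = 1
3 = 3·1 + 0, so a_3 = 3

[11; 1, 1, 3]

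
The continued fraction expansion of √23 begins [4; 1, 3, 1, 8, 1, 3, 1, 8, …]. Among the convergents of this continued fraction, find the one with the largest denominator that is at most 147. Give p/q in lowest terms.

235/49

a_0 = 4: 4/1  (≤ bound)
a_1 = 1: 5/1  (≤ bound)
a_2 = 3: 19/4  (≤ bound)
a_3 = 1: 24/5  (≤ bound)
a_4 = 8: 211/44  (≤ bound)
a_5 = 1: 235/49  (≤ bound)
a_6 = 3: 916/191  (> 147, stop)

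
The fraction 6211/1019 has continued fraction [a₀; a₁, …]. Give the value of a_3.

1

⌊6211/1019⌋ = 6, remainder 97
⌊1019/97⌋ = 10, remainder 49
⌊97/49⌋ = 1, remainder 48
⌊49/48⌋ = 1, remainder 1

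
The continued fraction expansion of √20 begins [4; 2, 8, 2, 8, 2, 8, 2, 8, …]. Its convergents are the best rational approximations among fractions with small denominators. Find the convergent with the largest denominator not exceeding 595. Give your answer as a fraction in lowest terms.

1364/305

List convergents until the denominator exceeds the bound:
a_0 = 4: 4/1  (≤ bound)
a_1 = 2: 9/2  (≤ bound)
a_2 = 8: 76/17  (≤ bound)
a_3 = 2: 161/36  (≤ bound)
a_4 = 8: 1364/305  (≤ bound)
a_5 = 2: 2889/646  (> 595, stop)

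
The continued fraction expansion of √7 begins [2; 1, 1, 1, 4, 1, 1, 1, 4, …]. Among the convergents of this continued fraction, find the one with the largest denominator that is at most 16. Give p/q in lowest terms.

List convergents until the denominator exceeds the bound:
a_0 = 2: 2/1  (≤ bound)
a_1 = 1: 3/1  (≤ bound)
a_2 = 1: 5/2  (≤ bound)
a_3 = 1: 8/3  (≤ bound)
a_4 = 4: 37/14  (≤ bound)
a_5 = 1: 45/17  (> 16, stop)

37/14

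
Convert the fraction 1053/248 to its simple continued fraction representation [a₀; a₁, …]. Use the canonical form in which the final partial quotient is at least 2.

Apply division with remainder until the remainder is 0:
⌊1053/248⌋ = 4, remainder 61
⌊248/61⌋ = 4, remainder 4
⌊61/4⌋ = 15, remainder 1
⌊4/1⌋ = 4, remainder 0

[4; 4, 15, 4]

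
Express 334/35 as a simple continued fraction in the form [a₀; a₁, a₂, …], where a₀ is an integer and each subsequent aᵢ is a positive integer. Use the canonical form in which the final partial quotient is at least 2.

[9; 1, 1, 5, 3]

⌊334/35⌋ = 9, remainder 19
⌊35/19⌋ = 1, remainder 16
⌊19/16⌋ = 1, remainder 3
⌊16/3⌋ = 5, remainder 1
⌊3/1⌋ = 3, remainder 0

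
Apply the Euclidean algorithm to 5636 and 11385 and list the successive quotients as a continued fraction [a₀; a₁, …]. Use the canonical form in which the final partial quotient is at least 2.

[0; 2, 49, 1, 7, 14]

Run the Euclidean algorithm, recording each quotient:
5636 ÷ 11385 → quotient 0, remainder 5636
11385 ÷ 5636 → quotient 2, remainder 113
5636 ÷ 113 → quotient 49, remainder 99
113 ÷ 99 → quotient 1, remainder 14
99 ÷ 14 → quotient 7, remainder 1
14 ÷ 1 → quotient 14, remainder 0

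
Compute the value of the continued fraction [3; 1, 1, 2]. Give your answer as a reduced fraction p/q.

Compute successive convergents:
a_0 = 3: 3/1
a_1 = 1: 4/1
a_2 = 1: 7/2
a_3 = 2: 18/5

18/5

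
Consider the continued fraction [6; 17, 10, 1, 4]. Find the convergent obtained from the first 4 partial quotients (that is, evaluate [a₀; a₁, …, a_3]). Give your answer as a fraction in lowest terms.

1139/188

Start with 1.
10 + 1/(1/1) = 10 + 1/1 = 11/1
17 + 1/(11/1) = 17 + 1/11 = 188/11
6 + 1/(188/11) = 6 + 11/188 = 1139/188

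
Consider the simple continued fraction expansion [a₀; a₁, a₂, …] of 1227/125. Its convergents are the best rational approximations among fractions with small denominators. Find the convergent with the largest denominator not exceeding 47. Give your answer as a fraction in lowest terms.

List convergents until the denominator exceeds the bound:
a_0 = 9: 9/1  (≤ bound)
a_1 = 1: 10/1  (≤ bound)
a_2 = 4: 49/5  (≤ bound)
a_3 = 2: 108/11  (≤ bound)
a_4 = 3: 373/38  (≤ bound)
a_5 = 3: 1227/125  (> 47, stop)

373/38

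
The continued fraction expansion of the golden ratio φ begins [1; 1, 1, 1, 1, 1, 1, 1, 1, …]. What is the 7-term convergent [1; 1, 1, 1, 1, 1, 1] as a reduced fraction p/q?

21/13

a_0 = 1: 1/1
a_1 = 1: 2/1
a_2 = 1: 3/2
a_3 = 1: 5/3
a_4 = 1: 8/5
a_5 = 1: 13/8
a_6 = 1: 21/13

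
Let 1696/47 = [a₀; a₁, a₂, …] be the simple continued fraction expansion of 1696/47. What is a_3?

3

Repeatedly divide and take the remainder:
⌊1696/47⌋ = 36, remainder 4
⌊47/4⌋ = 11, remainder 3
⌊4/3⌋ = 1, remainder 1
⌊3/1⌋ = 3, remainder 0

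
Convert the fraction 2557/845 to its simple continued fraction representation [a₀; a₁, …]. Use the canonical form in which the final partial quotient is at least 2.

2557 = 3·845 + 22, so a_0 = 3
845 = 38·22 + 9, so a_1 = 38
22 = 2·9 + 4, so a_2 = 2
9 = 2·4 + 1, so a_3 = 2
4 = 4·1 + 0, so a_4 = 4

[3; 38, 2, 2, 4]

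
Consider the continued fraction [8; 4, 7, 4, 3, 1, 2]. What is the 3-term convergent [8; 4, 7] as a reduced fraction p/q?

Collapse the nested fraction from the inside out:
Start with 7.
4 + 1/(7/1) = 4 + 1/7 = 29/7
8 + 1/(29/7) = 8 + 7/29 = 239/29

239/29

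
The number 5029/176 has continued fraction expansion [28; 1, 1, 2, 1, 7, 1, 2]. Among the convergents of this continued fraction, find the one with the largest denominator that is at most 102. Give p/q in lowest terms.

List convergents until the denominator exceeds the bound:
a_0 = 28: 28/1  (≤ bound)
a_1 = 1: 29/1  (≤ bound)
a_2 = 1: 57/2  (≤ bound)
a_3 = 2: 143/5  (≤ bound)
a_4 = 1: 200/7  (≤ bound)
a_5 = 7: 1543/54  (≤ bound)
a_6 = 1: 1743/61  (≤ bound)
a_7 = 2: 5029/176  (> 102, stop)

1743/61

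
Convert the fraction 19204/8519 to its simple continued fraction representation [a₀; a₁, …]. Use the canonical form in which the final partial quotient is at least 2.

19204 = 2·8519 + 2166, so a_0 = 2
8519 = 3·2166 + 2021, so a_1 = 3
2166 = 1·2021 + 145, so a_2 = 1
2021 = 13·145 + 136, so a_3 = 13
145 = 1·136 + 9, so a_4 = 1
136 = 15·9 + 1, so a_5 = 15
9 = 9·1 + 0, so a_6 = 9

[2; 3, 1, 13, 1, 15, 9]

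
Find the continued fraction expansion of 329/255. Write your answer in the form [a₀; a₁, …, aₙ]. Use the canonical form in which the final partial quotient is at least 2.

Apply division with remainder until the remainder is 0:
329 = 1·255 + 74, so a_0 = 1
255 = 3·74 + 33, so a_1 = 3
74 = 2·33 + 8, so a_2 = 2
33 = 4·8 + 1, so a_3 = 4
8 = 8·1 + 0, so a_4 = 8

[1; 3, 2, 4, 8]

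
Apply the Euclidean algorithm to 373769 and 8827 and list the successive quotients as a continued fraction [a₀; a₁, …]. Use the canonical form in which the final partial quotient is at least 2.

373769 ÷ 8827 → quotient 42, remainder 3035
8827 ÷ 3035 → quotient 2, remainder 2757
3035 ÷ 2757 → quotient 1, remainder 278
2757 ÷ 278 → quotient 9, remainder 255
278 ÷ 255 → quotient 1, remainder 23
255 ÷ 23 → quotient 11, remainder 2
23 ÷ 2 → quotient 11, remainder 1
2 ÷ 1 → quotient 2, remainder 0

[42; 2, 1, 9, 1, 11, 11, 2]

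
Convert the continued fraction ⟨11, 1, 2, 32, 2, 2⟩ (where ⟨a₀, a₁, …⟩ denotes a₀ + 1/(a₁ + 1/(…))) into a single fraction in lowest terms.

Start with 2.
2 + 1/(2/1) = 2 + 1/2 = 5/2
32 + 1/(5/2) = 32 + 2/5 = 162/5
2 + 1/(162/5) = 2 + 5/162 = 329/162
1 + 1/(329/162) = 1 + 162/329 = 491/329
11 + 1/(491/329) = 11 + 329/491 = 5730/491

5730/491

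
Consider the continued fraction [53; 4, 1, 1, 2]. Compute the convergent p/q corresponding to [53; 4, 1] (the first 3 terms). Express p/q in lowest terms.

266/5

Build up convergents one term at a time:
a_0 = 53: 53/1
a_1 = 4: 213/4
a_2 = 1: 266/5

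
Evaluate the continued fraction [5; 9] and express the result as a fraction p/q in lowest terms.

Compute successive convergents:
a_0 = 5: 5/1
a_1 = 9: 46/9

46/9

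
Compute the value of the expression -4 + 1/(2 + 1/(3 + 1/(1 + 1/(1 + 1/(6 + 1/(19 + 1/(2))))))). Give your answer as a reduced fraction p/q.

a_0 = -4: -4/1
a_1 = 2: -7/2
a_2 = 3: -25/7
a_3 = 1: -32/9
a_4 = 1: -57/16
a_5 = 6: -374/105
a_6 = 19: -7163/2011
a_7 = 2: -14700/4127

-14700/4127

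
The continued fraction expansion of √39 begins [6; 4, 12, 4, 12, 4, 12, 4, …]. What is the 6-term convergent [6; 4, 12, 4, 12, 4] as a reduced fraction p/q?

Use the convergent recurrence hₖ = aₖ·hₖ₋₁ + hₖ₋₂ (and likewise for the denominators kₖ):
a_0 = 6: 6/1
a_1 = 4: 25/4
a_2 = 12: 306/49
a_3 = 4: 1249/200
a_4 = 12: 15294/2449
a_5 = 4: 62425/9996

62425/9996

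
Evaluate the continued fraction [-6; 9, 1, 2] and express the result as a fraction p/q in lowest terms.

Build up convergents one term at a time:
a_0 = -6: -6/1
a_1 = 9: -53/9
a_2 = 1: -59/10
a_3 = 2: -171/29

-171/29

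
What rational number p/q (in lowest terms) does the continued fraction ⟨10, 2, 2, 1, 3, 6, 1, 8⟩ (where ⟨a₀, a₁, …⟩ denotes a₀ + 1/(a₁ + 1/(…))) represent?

17459/1675

Work from the innermost term outward:
Start with 8.
1 + 1/(8/1) = 1 + 1/8 = 9/8
6 + 1/(9/8) = 6 + 8/9 = 62/9
3 + 1/(62/9) = 3 + 9/62 = 195/62
1 + 1/(195/62) = 1 + 62/195 = 257/195
2 + 1/(257/195) = 2 + 195/257 = 709/257
2 + 1/(709/257) = 2 + 257/709 = 1675/709
10 + 1/(1675/709) = 10 + 709/1675 = 17459/1675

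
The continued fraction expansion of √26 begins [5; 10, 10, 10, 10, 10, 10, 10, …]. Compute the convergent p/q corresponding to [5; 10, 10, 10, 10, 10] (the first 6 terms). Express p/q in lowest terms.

530451/104030

Start with 10.
10 + 1/(10/1) = 10 + 1/10 = 101/10
10 + 1/(101/10) = 10 + 10/101 = 1020/101
10 + 1/(1020/101) = 10 + 101/1020 = 10301/1020
10 + 1/(10301/1020) = 10 + 1020/10301 = 104030/10301
5 + 1/(104030/10301) = 5 + 10301/104030 = 530451/104030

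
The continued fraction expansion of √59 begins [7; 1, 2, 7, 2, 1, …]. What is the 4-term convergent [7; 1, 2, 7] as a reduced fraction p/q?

169/22

a_0 = 7: 7/1
a_1 = 1: 8/1
a_2 = 2: 23/3
a_3 = 7: 169/22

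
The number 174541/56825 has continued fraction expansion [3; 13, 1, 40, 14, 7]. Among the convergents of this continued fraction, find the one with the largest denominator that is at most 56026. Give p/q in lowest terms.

a_0 = 3: 3/1  (≤ bound)
a_1 = 13: 40/13  (≤ bound)
a_2 = 1: 43/14  (≤ bound)
a_3 = 40: 1760/573  (≤ bound)
a_4 = 14: 24683/8036  (≤ bound)
a_5 = 7: 174541/56825  (> 56026, stop)

24683/8036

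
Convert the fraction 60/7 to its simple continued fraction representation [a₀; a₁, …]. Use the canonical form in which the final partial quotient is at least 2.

Run the Euclidean algorithm, recording each quotient:
60 ÷ 7 → quotient 8, remainder 4
7 ÷ 4 → quotient 1, remainder 3
4 ÷ 3 → quotient 1, remainder 1
3 ÷ 1 → quotient 3, remainder 0

[8; 1, 1, 3]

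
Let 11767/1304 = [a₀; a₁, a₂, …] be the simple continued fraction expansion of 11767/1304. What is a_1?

42

11767 = 9·1304 + 31, so a_0 = 9
1304 = 42·31 + 2, so a_1 = 42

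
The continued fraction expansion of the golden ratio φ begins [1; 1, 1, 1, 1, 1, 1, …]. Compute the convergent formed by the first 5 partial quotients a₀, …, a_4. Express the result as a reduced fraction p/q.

Starting at the tail and folding back:
Start with 1.
1 + 1/(1/1) = 1 + 1/1 = 2/1
1 + 1/(2/1) = 1 + 1/2 = 3/2
1 + 1/(3/2) = 1 + 2/3 = 5/3
1 + 1/(5/3) = 1 + 3/5 = 8/5

8/5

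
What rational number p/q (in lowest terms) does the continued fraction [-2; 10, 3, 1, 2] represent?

-215/113

Start with 2.
1 + 1/(2/1) = 1 + 1/2 = 3/2
3 + 1/(3/2) = 3 + 2/3 = 11/3
10 + 1/(11/3) = 10 + 3/11 = 113/11
-2 + 1/(113/11) = -2 + 11/113 = -215/113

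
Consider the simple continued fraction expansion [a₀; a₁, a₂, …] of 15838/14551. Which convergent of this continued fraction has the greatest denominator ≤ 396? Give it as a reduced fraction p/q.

a_0 = 1: 1/1  (≤ bound)
a_1 = 11: 12/11  (≤ bound)
a_2 = 3: 37/34  (≤ bound)
a_3 = 3: 123/113  (≤ bound)
a_4 = 1: 160/147  (≤ bound)
a_5 = 3: 603/554  (> 396, stop)

160/147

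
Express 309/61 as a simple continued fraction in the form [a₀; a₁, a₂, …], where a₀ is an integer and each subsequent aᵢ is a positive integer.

[5; 15, 4]

309 = 5·61 + 4, so a_0 = 5
61 = 15·4 + 1, so a_1 = 15
4 = 4·1 + 0, so a_2 = 4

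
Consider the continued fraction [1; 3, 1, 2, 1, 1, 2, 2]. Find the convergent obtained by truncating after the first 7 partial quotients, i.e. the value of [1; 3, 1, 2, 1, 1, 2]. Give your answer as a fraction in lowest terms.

85/67

a_0 = 1: 1/1
a_1 = 3: 4/3
a_2 = 1: 5/4
a_3 = 2: 14/11
a_4 = 1: 19/15
a_5 = 1: 33/26
a_6 = 2: 85/67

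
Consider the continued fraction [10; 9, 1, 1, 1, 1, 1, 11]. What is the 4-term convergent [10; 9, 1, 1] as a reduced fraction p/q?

192/19

Work from the innermost term outward:
Start with 1.
1 + 1/(1/1) = 1 + 1/1 = 2/1
9 + 1/(2/1) = 9 + 1/2 = 19/2
10 + 1/(19/2) = 10 + 2/19 = 192/19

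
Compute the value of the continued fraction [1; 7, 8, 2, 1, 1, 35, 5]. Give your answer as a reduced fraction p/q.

61031/53514

Compute successive convergents:
a_0 = 1: 1/1
a_1 = 7: 8/7
a_2 = 8: 65/57
a_3 = 2: 138/121
a_4 = 1: 203/178
a_5 = 1: 341/299
a_6 = 35: 12138/10643
a_7 = 5: 61031/53514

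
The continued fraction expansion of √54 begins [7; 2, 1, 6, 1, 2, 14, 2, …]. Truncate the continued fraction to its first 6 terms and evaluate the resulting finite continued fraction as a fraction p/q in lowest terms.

Collapse the nested fraction from the inside out:
Start with 2.
1 + 1/(2/1) = 1 + 1/2 = 3/2
6 + 1/(3/2) = 6 + 2/3 = 20/3
1 + 1/(20/3) = 1 + 3/20 = 23/20
2 + 1/(23/20) = 2 + 20/23 = 66/23
7 + 1/(66/23) = 7 + 23/66 = 485/66

485/66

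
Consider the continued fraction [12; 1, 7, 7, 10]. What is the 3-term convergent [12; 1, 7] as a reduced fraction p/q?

a_0 = 12: 12/1
a_1 = 1: 13/1
a_2 = 7: 103/8

103/8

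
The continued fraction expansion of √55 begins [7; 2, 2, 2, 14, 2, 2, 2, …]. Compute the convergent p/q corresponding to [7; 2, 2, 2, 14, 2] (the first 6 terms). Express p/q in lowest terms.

Use the convergent recurrence hₖ = aₖ·hₖ₋₁ + hₖ₋₂ (and likewise for the denominators kₖ):
a_0 = 7: 7/1
a_1 = 2: 15/2
a_2 = 2: 37/5
a_3 = 2: 89/12
a_4 = 14: 1283/173
a_5 = 2: 2655/358

2655/358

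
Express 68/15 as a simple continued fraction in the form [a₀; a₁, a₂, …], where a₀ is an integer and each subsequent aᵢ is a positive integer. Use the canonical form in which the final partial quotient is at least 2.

Repeatedly divide and take the remainder:
⌊68/15⌋ = 4, remainder 8
⌊15/8⌋ = 1, remainder 7
⌊8/7⌋ = 1, remainder 1
⌊7/1⌋ = 7, remainder 0

[4; 1, 1, 7]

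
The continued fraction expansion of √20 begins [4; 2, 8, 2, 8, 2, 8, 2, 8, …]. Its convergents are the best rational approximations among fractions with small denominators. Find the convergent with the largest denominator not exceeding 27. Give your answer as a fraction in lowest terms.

76/17

List convergents until the denominator exceeds the bound:
a_0 = 4: 4/1  (≤ bound)
a_1 = 2: 9/2  (≤ bound)
a_2 = 8: 76/17  (≤ bound)
a_3 = 2: 161/36  (> 27, stop)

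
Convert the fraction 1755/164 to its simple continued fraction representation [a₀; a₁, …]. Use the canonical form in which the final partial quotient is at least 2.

Apply division with remainder until the remainder is 0:
1755 ÷ 164 → quotient 10, remainder 115
164 ÷ 115 → quotient 1, remainder 49
115 ÷ 49 → quotient 2, remainder 17
49 ÷ 17 → quotient 2, remainder 15
17 ÷ 15 → quotient 1, remainder 2
15 ÷ 2 → quotient 7, remainder 1
2 ÷ 1 → quotient 2, remainder 0

[10; 1, 2, 2, 1, 7, 2]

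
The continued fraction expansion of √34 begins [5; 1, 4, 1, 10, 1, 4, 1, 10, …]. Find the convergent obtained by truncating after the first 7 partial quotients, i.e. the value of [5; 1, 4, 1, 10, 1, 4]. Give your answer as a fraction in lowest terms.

Work from the innermost term outward:
Start with 4.
1 + 1/(4/1) = 1 + 1/4 = 5/4
10 + 1/(5/4) = 10 + 4/5 = 54/5
1 + 1/(54/5) = 1 + 5/54 = 59/54
4 + 1/(59/54) = 4 + 54/59 = 290/59
1 + 1/(290/59) = 1 + 59/290 = 349/290
5 + 1/(349/290) = 5 + 290/349 = 2035/349

2035/349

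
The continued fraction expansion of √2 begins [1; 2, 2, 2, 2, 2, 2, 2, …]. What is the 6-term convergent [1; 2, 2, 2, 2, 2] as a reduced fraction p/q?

Collapse the nested fraction from the inside out:
Start with 2.
2 + 1/(2/1) = 2 + 1/2 = 5/2
2 + 1/(5/2) = 2 + 2/5 = 12/5
2 + 1/(12/5) = 2 + 5/12 = 29/12
2 + 1/(29/12) = 2 + 12/29 = 70/29
1 + 1/(70/29) = 1 + 29/70 = 99/70

99/70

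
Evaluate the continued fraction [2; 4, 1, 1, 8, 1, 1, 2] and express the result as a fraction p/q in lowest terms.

Start with 2.
1 + 1/(2/1) = 1 + 1/2 = 3/2
1 + 1/(3/2) = 1 + 2/3 = 5/3
8 + 1/(5/3) = 8 + 3/5 = 43/5
1 + 1/(43/5) = 1 + 5/43 = 48/43
1 + 1/(48/43) = 1 + 43/48 = 91/48
4 + 1/(91/48) = 4 + 48/91 = 412/91
2 + 1/(412/91) = 2 + 91/412 = 915/412

915/412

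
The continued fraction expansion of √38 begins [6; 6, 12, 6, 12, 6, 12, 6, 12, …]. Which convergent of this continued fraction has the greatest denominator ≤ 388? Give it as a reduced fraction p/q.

450/73

a_0 = 6: 6/1  (≤ bound)
a_1 = 6: 37/6  (≤ bound)
a_2 = 12: 450/73  (≤ bound)
a_3 = 6: 2737/444  (> 388, stop)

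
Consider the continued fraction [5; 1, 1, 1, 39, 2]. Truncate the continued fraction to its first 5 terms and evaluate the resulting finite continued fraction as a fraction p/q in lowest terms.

674/119

Build up convergents one term at a time:
a_0 = 5: 5/1
a_1 = 1: 6/1
a_2 = 1: 11/2
a_3 = 1: 17/3
a_4 = 39: 674/119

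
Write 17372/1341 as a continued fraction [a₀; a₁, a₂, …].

⌊17372/1341⌋ = 12, remainder 1280
⌊1341/1280⌋ = 1, remainder 61
⌊1280/61⌋ = 20, remainder 60
⌊61/60⌋ = 1, remainder 1
⌊60/1⌋ = 60, remainder 0

[12; 1, 20, 1, 60]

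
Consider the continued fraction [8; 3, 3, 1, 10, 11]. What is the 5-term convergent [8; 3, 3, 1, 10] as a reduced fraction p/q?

Use the convergent recurrence hₖ = aₖ·hₖ₋₁ + hₖ₋₂ (and likewise for the denominators kₖ):
a_0 = 8: 8/1
a_1 = 3: 25/3
a_2 = 3: 83/10
a_3 = 1: 108/13
a_4 = 10: 1163/140

1163/140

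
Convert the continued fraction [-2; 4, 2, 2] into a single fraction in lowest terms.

-39/22

a_0 = -2: -2/1
a_1 = 4: -7/4
a_2 = 2: -16/9
a_3 = 2: -39/22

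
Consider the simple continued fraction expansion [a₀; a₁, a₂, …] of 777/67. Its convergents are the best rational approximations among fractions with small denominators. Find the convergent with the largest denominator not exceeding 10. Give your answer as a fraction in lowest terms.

58/5

List convergents until the denominator exceeds the bound:
a_0 = 11: 11/1  (≤ bound)
a_1 = 1: 12/1  (≤ bound)
a_2 = 1: 23/2  (≤ bound)
a_3 = 2: 58/5  (≤ bound)
a_4 = 13: 777/67  (> 10, stop)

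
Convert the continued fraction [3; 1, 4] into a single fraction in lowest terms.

19/5

Start with 4.
1 + 1/(4/1) = 1 + 1/4 = 5/4
3 + 1/(5/4) = 3 + 4/5 = 19/5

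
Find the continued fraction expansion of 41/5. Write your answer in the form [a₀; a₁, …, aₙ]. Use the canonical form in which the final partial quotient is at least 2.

Apply division with remainder until the remainder is 0:
41 ÷ 5 → quotient 8, remainder 1
5 ÷ 1 → quotient 5, remainder 0

[8; 5]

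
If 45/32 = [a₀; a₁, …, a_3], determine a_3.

⌊45/32⌋ = 1, remainder 13
⌊32/13⌋ = 2, remainder 6
⌊13/6⌋ = 2, remainder 1
⌊6/1⌋ = 6, remainder 0

6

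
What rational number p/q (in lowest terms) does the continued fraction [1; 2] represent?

Start with 2.
1 + 1/(2/1) = 1 + 1/2 = 3/2

3/2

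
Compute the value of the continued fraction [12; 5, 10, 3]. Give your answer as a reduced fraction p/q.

Start with 3.
10 + 1/(3/1) = 10 + 1/3 = 31/3
5 + 1/(31/3) = 5 + 3/31 = 158/31
12 + 1/(158/31) = 12 + 31/158 = 1927/158

1927/158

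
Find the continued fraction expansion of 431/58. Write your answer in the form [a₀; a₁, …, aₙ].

431 ÷ 58 → quotient 7, remainder 25
58 ÷ 25 → quotient 2, remainder 8
25 ÷ 8 → quotient 3, remainder 1
8 ÷ 1 → quotient 8, remainder 0

[7; 2, 3, 8]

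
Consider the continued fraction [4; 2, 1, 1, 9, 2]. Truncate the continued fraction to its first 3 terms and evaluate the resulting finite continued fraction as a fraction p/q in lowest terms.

13/3

a_0 = 4: 4/1
a_1 = 2: 9/2
a_2 = 1: 13/3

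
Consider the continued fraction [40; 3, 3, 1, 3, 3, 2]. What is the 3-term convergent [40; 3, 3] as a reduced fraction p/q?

403/10

a_0 = 40: 40/1
a_1 = 3: 121/3
a_2 = 3: 403/10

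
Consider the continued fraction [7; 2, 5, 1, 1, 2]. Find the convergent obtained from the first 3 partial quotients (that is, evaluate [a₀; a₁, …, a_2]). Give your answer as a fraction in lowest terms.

Work from the innermost term outward:
Start with 5.
2 + 1/(5/1) = 2 + 1/5 = 11/5
7 + 1/(11/5) = 7 + 5/11 = 82/11

82/11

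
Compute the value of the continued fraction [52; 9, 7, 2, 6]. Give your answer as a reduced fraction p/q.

46169/886

a_0 = 52: 52/1
a_1 = 9: 469/9
a_2 = 7: 3335/64
a_3 = 2: 7139/137
a_4 = 6: 46169/886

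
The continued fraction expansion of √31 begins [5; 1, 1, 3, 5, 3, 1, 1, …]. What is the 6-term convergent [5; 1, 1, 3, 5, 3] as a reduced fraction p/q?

Start with 3.
5 + 1/(3/1) = 5 + 1/3 = 16/3
3 + 1/(16/3) = 3 + 3/16 = 51/16
1 + 1/(51/16) = 1 + 16/51 = 67/51
1 + 1/(67/51) = 1 + 51/67 = 118/67
5 + 1/(118/67) = 5 + 67/118 = 657/118

657/118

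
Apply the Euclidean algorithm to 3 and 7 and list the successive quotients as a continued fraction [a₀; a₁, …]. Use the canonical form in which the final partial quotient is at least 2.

Run the Euclidean algorithm, recording each quotient:
⌊3/7⌋ = 0, remainder 3
⌊7/3⌋ = 2, remainder 1
⌊3/1⌋ = 3, remainder 0

[0; 2, 3]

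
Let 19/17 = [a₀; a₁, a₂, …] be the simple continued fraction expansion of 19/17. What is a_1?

Run the Euclidean algorithm, recording each quotient:
19 = 1·17 + 2, so a_0 = 1
17 = 8·2 + 1, so a_1 = 8

8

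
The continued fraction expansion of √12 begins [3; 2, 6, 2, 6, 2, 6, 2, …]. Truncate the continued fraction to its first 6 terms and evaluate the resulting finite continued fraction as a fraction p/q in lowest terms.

1351/390

Compute successive convergents:
a_0 = 3: 3/1
a_1 = 2: 7/2
a_2 = 6: 45/13
a_3 = 2: 97/28
a_4 = 6: 627/181
a_5 = 2: 1351/390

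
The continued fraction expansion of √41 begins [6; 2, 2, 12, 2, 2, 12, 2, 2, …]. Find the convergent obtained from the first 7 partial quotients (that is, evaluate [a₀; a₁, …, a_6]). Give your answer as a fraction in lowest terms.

Start with 12.
2 + 1/(12/1) = 2 + 1/12 = 25/12
2 + 1/(25/12) = 2 + 12/25 = 62/25
12 + 1/(62/25) = 12 + 25/62 = 769/62
2 + 1/(769/62) = 2 + 62/769 = 1600/769
2 + 1/(1600/769) = 2 + 769/1600 = 3969/1600
6 + 1/(3969/1600) = 6 + 1600/3969 = 25414/3969

25414/3969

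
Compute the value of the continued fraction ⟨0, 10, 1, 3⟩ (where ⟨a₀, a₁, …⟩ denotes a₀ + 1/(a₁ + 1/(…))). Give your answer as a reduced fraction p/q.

Start with 3.
1 + 1/(3/1) = 1 + 1/3 = 4/3
10 + 1/(4/3) = 10 + 3/4 = 43/4
0 + 1/(43/4) = 0 + 4/43 = 4/43

4/43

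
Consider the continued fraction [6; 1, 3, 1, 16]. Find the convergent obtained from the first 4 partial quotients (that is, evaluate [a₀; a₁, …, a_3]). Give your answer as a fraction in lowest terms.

Use the convergent recurrence hₖ = aₖ·hₖ₋₁ + hₖ₋₂ (and likewise for the denominators kₖ):
a_0 = 6: 6/1
a_1 = 1: 7/1
a_2 = 3: 27/4
a_3 = 1: 34/5

34/5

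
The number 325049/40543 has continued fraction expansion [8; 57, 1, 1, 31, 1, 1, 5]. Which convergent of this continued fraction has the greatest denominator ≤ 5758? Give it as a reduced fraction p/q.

List convergents until the denominator exceeds the bound:
a_0 = 8: 8/1  (≤ bound)
a_1 = 57: 457/57  (≤ bound)
a_2 = 1: 465/58  (≤ bound)
a_3 = 1: 922/115  (≤ bound)
a_4 = 31: 29047/3623  (≤ bound)
a_5 = 1: 29969/3738  (≤ bound)
a_6 = 1: 59016/7361  (> 5758, stop)

29969/3738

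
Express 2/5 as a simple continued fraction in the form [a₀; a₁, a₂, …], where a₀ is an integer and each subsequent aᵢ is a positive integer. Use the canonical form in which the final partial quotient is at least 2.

[0; 2, 2]

2 ÷ 5 → quotient 0, remainder 2
5 ÷ 2 → quotient 2, remainder 1
2 ÷ 1 → quotient 2, remainder 0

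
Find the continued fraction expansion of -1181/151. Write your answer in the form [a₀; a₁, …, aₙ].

[-8; 5, 1, 1, 2, 5]

Run the Euclidean algorithm, recording each quotient:
-1181 ÷ 151 → quotient -8, remainder 27
151 ÷ 27 → quotient 5, remainder 16
27 ÷ 16 → quotient 1, remainder 11
16 ÷ 11 → quotient 1, remainder 5
11 ÷ 5 → quotient 2, remainder 1
5 ÷ 1 → quotient 5, remainder 0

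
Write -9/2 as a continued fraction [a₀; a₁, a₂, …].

[-5; 2]

⌊-9/2⌋ = -5, remainder 1
⌊2/1⌋ = 2, remainder 0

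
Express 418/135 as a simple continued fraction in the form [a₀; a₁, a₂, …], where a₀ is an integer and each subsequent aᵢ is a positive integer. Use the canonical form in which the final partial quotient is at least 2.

418 ÷ 135 → quotient 3, remainder 13
135 ÷ 13 → quotient 10, remainder 5
13 ÷ 5 → quotient 2, remainder 3
5 ÷ 3 → quotient 1, remainder 2
3 ÷ 2 → quotient 1, remainder 1
2 ÷ 1 → quotient 2, remainder 0

[3; 10, 2, 1, 1, 2]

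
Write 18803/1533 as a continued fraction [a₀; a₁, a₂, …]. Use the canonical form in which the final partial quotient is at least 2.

[12; 3, 1, 3, 3, 1, 1, 13]

Run the Euclidean algorithm, recording each quotient:
18803 ÷ 1533 → quotient 12, remainder 407
1533 ÷ 407 → quotient 3, remainder 312
407 ÷ 312 → quotient 1, remainder 95
312 ÷ 95 → quotient 3, remainder 27
95 ÷ 27 → quotient 3, remainder 14
27 ÷ 14 → quotient 1, remainder 13
14 ÷ 13 → quotient 1, remainder 1
13 ÷ 1 → quotient 13, remainder 0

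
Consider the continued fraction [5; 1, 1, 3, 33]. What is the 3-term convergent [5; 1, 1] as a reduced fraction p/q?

11/2

a_0 = 5: 5/1
a_1 = 1: 6/1
a_2 = 1: 11/2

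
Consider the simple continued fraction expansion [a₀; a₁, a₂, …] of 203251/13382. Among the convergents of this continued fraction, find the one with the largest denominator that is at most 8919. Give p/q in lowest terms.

71674/4719

a_0 = 15: 15/1  (≤ bound)
a_1 = 5: 76/5  (≤ bound)
a_2 = 3: 243/16  (≤ bound)
a_3 = 4: 1048/69  (≤ bound)
a_4 = 11: 11771/775  (≤ bound)
a_5 = 5: 59903/3944  (≤ bound)
a_6 = 1: 71674/4719  (≤ bound)
a_7 = 2: 203251/13382  (> 8919, stop)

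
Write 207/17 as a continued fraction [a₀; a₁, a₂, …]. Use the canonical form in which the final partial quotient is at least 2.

[12; 5, 1, 2]

207 ÷ 17 → quotient 12, remainder 3
17 ÷ 3 → quotient 5, remainder 2
3 ÷ 2 → quotient 1, remainder 1
2 ÷ 1 → quotient 2, remainder 0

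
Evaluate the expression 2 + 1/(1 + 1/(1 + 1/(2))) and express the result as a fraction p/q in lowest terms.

13/5

Start with 2.
1 + 1/(2/1) = 1 + 1/2 = 3/2
1 + 1/(3/2) = 1 + 2/3 = 5/3
2 + 1/(5/3) = 2 + 3/5 = 13/5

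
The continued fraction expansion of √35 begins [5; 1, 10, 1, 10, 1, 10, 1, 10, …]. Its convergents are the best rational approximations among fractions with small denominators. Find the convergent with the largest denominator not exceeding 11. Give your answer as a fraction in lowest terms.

a_0 = 5: 5/1  (≤ bound)
a_1 = 1: 6/1  (≤ bound)
a_2 = 10: 65/11  (≤ bound)
a_3 = 1: 71/12  (> 11, stop)

65/11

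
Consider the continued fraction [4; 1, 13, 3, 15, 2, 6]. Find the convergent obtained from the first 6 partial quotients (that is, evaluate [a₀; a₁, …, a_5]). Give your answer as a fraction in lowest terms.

6710/1361

Use the convergent recurrence hₖ = aₖ·hₖ₋₁ + hₖ₋₂ (and likewise for the denominators kₖ):
a_0 = 4: 4/1
a_1 = 1: 5/1
a_2 = 13: 69/14
a_3 = 3: 212/43
a_4 = 15: 3249/659
a_5 = 2: 6710/1361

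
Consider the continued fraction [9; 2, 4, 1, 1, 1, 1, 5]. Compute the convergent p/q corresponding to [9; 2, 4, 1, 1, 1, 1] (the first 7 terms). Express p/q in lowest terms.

a_0 = 9: 9/1
a_1 = 2: 19/2
a_2 = 4: 85/9
a_3 = 1: 104/11
a_4 = 1: 189/20
a_5 = 1: 293/31
a_6 = 1: 482/51

482/51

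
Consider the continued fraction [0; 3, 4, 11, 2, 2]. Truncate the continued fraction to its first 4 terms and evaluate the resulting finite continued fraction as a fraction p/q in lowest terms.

45/146

a_0 = 0: 0/1
a_1 = 3: 1/3
a_2 = 4: 4/13
a_3 = 11: 45/146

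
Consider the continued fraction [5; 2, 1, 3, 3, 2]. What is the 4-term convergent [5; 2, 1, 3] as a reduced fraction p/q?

a_0 = 5: 5/1
a_1 = 2: 11/2
a_2 = 1: 16/3
a_3 = 3: 59/11

59/11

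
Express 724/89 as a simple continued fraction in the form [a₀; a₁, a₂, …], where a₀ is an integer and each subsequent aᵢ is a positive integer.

[8; 7, 2, 2, 2]

⌊724/89⌋ = 8, remainder 12
⌊89/12⌋ = 7, remainder 5
⌊12/5⌋ = 2, remainder 2
⌊5/2⌋ = 2, remainder 1
⌊2/1⌋ = 2, remainder 0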